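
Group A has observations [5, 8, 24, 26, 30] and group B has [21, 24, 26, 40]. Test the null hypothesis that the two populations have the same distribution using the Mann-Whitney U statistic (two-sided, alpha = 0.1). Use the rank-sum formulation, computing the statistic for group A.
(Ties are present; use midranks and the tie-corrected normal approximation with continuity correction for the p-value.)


Step 1: Combine and sort all 9 observations; assign midranks.
sorted (value, group): (5,X), (8,X), (21,Y), (24,X), (24,Y), (26,X), (26,Y), (30,X), (40,Y)
ranks: 5->1, 8->2, 21->3, 24->4.5, 24->4.5, 26->6.5, 26->6.5, 30->8, 40->9
Step 2: Rank sum for X: R1 = 1 + 2 + 4.5 + 6.5 + 8 = 22.
Step 3: U_X = R1 - n1(n1+1)/2 = 22 - 5*6/2 = 22 - 15 = 7.
       U_Y = n1*n2 - U_X = 20 - 7 = 13.
Step 4: Ties are present, so use the tie-corrected normal approximation (with continuity correction) for the p-value.
Step 5: p-value = 0.536878; compare to alpha = 0.1. fail to reject H0.

U_X = 7, p = 0.536878, fail to reject H0 at alpha = 0.1.


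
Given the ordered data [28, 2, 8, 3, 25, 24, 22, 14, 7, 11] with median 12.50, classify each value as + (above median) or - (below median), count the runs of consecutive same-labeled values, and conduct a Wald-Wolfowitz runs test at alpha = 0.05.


Step 1: Compute median = 12.50; label A = above, B = below.
Labels in order: ABBBAAAABB  (n_A = 5, n_B = 5)
Step 2: Count runs R = 4.
Step 3: Under H0 (random ordering), E[R] = 2*n_A*n_B/(n_A+n_B) + 1 = 2*5*5/10 + 1 = 6.0000.
        Var[R] = 2*n_A*n_B*(2*n_A*n_B - n_A - n_B) / ((n_A+n_B)^2 * (n_A+n_B-1)) = 2000/900 = 2.2222.
        SD[R] = 1.4907.
Step 4: Continuity-corrected z = (R + 0.5 - E[R]) / SD[R] = (4 + 0.5 - 6.0000) / 1.4907 = -1.0062.
Step 5: Two-sided p-value via normal approximation = 2*(1 - Phi(|z|)) = 0.314305.
Step 6: alpha = 0.05. fail to reject H0.

R = 4, z = -1.0062, p = 0.314305, fail to reject H0.


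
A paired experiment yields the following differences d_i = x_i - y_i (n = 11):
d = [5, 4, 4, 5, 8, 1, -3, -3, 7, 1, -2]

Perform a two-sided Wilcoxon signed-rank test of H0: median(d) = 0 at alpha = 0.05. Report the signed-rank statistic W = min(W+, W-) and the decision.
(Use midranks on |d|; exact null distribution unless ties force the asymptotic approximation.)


Step 1: Drop any zero differences (none here) and take |d_i|.
|d| = [5, 4, 4, 5, 8, 1, 3, 3, 7, 1, 2]
Step 2: Midrank |d_i| (ties get averaged ranks).
ranks: |5|->8.5, |4|->6.5, |4|->6.5, |5|->8.5, |8|->11, |1|->1.5, |3|->4.5, |3|->4.5, |7|->10, |1|->1.5, |2|->3
Step 3: Attach original signs; sum ranks with positive sign and with negative sign.
W+ = 8.5 + 6.5 + 6.5 + 8.5 + 11 + 1.5 + 10 + 1.5 = 54
W- = 4.5 + 4.5 + 3 = 12
(Check: W+ + W- = 66 should equal n(n+1)/2 = 66.)
Step 4: Test statistic W = min(W+, W-) = 12.
Step 5: Ties in |d|, so use the tie-corrected normal approximation.
        E[W] = n(n+1)/4 = 11*12/4 = 33.
        Tie groups: |d|=1 (t=2), |d|=3 (t=2), |d|=4 (t=2), |d|=5 (t=2); sum(t^3 - t) = 24.
        Var[W] = n(n+1)(2n+1)/24 - sum(t^3-t)/48 = 3036/24 - 24/48 = 126.
        z = (W - E[W]) / sqrt(Var[W]) = (12 - 33) / 11.2250 = -1.8708.
        Two-sided p = 2*Phi(z) = 0.061369.
Step 6: alpha = 0.05. fail to reject H0.

W+ = 54, W- = 12, W = min = 12, p = 0.061369, fail to reject H0.


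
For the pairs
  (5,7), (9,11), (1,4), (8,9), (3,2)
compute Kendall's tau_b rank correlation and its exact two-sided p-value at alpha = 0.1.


Step 1: Enumerate the 10 unordered pairs (i,j) with i<j and classify each by sign(x_j-x_i) * sign(y_j-y_i).
  (1,2):dx=+4,dy=+4->C; (1,3):dx=-4,dy=-3->C; (1,4):dx=+3,dy=+2->C; (1,5):dx=-2,dy=-5->C
  (2,3):dx=-8,dy=-7->C; (2,4):dx=-1,dy=-2->C; (2,5):dx=-6,dy=-9->C; (3,4):dx=+7,dy=+5->C
  (3,5):dx=+2,dy=-2->D; (4,5):dx=-5,dy=-7->C
Step 2: C = 9, D = 1, total pairs = 10.
Step 3: tau = (C - D)/(n(n-1)/2) = (9 - 1)/10 = 0.800000.
Step 4: Exact two-sided p-value (enumerate n! = 120 permutations of y under H0): p = 0.083333.
Step 5: alpha = 0.1. reject H0.

tau_b = 0.8000 (C=9, D=1), p = 0.083333, reject H0.


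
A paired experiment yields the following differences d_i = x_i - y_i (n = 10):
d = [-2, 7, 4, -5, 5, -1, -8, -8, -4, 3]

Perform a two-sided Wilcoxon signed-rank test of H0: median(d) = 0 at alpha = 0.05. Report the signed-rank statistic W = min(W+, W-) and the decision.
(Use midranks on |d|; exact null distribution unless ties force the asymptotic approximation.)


Step 1: Drop any zero differences (none here) and take |d_i|.
|d| = [2, 7, 4, 5, 5, 1, 8, 8, 4, 3]
Step 2: Midrank |d_i| (ties get averaged ranks).
ranks: |2|->2, |7|->8, |4|->4.5, |5|->6.5, |5|->6.5, |1|->1, |8|->9.5, |8|->9.5, |4|->4.5, |3|->3
Step 3: Attach original signs; sum ranks with positive sign and with negative sign.
W+ = 8 + 4.5 + 6.5 + 3 = 22
W- = 2 + 6.5 + 1 + 9.5 + 9.5 + 4.5 = 33
(Check: W+ + W- = 55 should equal n(n+1)/2 = 55.)
Step 4: Test statistic W = min(W+, W-) = 22.
Step 5: Ties in |d|, so use the tie-corrected normal approximation.
        E[W] = n(n+1)/4 = 10*11/4 = 27.5.
        Tie groups: |d|=4 (t=2), |d|=5 (t=2), |d|=8 (t=2); sum(t^3 - t) = 18.
        Var[W] = n(n+1)(2n+1)/24 - sum(t^3-t)/48 = 2310/24 - 18/48 = 95.875.
        z = (W - E[W]) / sqrt(Var[W]) = (22 - 27.5) / 9.7916 = -0.5617.
        Two-sided p = 2*Phi(z) = 0.574316.
Step 6: alpha = 0.05. fail to reject H0.

W+ = 22, W- = 33, W = min = 22, p = 0.574316, fail to reject H0.


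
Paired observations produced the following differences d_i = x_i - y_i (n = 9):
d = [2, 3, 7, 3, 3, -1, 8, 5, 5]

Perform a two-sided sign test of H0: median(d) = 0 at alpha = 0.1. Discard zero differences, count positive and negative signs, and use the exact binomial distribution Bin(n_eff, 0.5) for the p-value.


Step 1: Discard zero differences. Original n = 9; n_eff = number of nonzero differences = 9.
Nonzero differences (with sign): +2, +3, +7, +3, +3, -1, +8, +5, +5
Step 2: Count signs: positive = 8, negative = 1.
Step 3: Under H0: P(positive) = 0.5, so the number of positives S ~ Bin(9, 0.5).
Step 4: Two-sided exact p-value = sum of Bin(9,0.5) probabilities at or below the observed probability = 0.039062.
Step 5: alpha = 0.1. reject H0.

n_eff = 9, pos = 8, neg = 1, p = 0.039062, reject H0.


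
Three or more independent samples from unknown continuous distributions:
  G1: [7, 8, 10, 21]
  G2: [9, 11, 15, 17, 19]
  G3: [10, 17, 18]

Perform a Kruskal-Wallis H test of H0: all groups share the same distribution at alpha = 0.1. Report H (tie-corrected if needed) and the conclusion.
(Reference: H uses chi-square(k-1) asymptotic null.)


Step 1: Combine all N = 12 observations and assign midranks.
sorted (value, group, rank): (7,G1,1), (8,G1,2), (9,G2,3), (10,G1,4.5), (10,G3,4.5), (11,G2,6), (15,G2,7), (17,G2,8.5), (17,G3,8.5), (18,G3,10), (19,G2,11), (21,G1,12)
Step 2: Sum ranks within each group.
R_1 = 19.5 (n_1 = 4)
R_2 = 35.5 (n_2 = 5)
R_3 = 23 (n_3 = 3)
Step 3: H = 12/(N(N+1)) * sum(R_i^2/n_i) - 3(N+1)
     = 12/(12*13) * (19.5^2/4 + 35.5^2/5 + 23^2/3) - 3*13
     = 0.076923 * 523.446 - 39
     = 1.265064.
Step 4: Ties present; correction factor C = 1 - 12/(12^3 - 12) = 0.993007. Corrected H = 1.265064 / 0.993007 = 1.273973.
Step 5: Under H0, H ~ chi^2(2); p-value = 0.528884.
Step 6: alpha = 0.1. fail to reject H0.

H = 1.2740, df = 2, p = 0.528884, fail to reject H0.


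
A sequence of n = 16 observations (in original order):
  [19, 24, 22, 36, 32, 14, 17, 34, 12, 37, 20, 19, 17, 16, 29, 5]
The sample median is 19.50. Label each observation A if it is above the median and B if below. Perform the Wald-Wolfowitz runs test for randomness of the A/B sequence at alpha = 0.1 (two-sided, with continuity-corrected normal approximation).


Step 1: Compute median = 19.50; label A = above, B = below.
Labels in order: BAAAABBABAABBBAB  (n_A = 8, n_B = 8)
Step 2: Count runs R = 9.
Step 3: Under H0 (random ordering), E[R] = 2*n_A*n_B/(n_A+n_B) + 1 = 2*8*8/16 + 1 = 9.0000.
        Var[R] = 2*n_A*n_B*(2*n_A*n_B - n_A - n_B) / ((n_A+n_B)^2 * (n_A+n_B-1)) = 14336/3840 = 3.7333.
        SD[R] = 1.9322.
Step 4: R = E[R], so z = 0 with no continuity correction.
Step 5: Two-sided p-value via normal approximation = 2*(1 - Phi(|z|)) = 1.000000.
Step 6: alpha = 0.1. fail to reject H0.

R = 9, z = 0.0000, p = 1.000000, fail to reject H0.


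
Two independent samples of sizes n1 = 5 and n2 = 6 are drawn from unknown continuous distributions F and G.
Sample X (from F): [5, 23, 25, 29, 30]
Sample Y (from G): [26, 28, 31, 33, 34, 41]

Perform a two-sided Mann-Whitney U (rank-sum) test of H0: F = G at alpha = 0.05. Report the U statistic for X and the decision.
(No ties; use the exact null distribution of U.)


Step 1: Combine and sort all 11 observations; assign midranks.
sorted (value, group): (5,X), (23,X), (25,X), (26,Y), (28,Y), (29,X), (30,X), (31,Y), (33,Y), (34,Y), (41,Y)
ranks: 5->1, 23->2, 25->3, 26->4, 28->5, 29->6, 30->7, 31->8, 33->9, 34->10, 41->11
Step 2: Rank sum for X: R1 = 1 + 2 + 3 + 6 + 7 = 19.
Step 3: U_X = R1 - n1(n1+1)/2 = 19 - 5*6/2 = 19 - 15 = 4.
       U_Y = n1*n2 - U_X = 30 - 4 = 26.
Step 4: No ties, so the exact null distribution of U (based on enumerating the C(11,5) = 462 equally likely rank assignments) gives the two-sided p-value.
Step 5: p-value = 0.051948; compare to alpha = 0.05. fail to reject H0.

U_X = 4, p = 0.051948, fail to reject H0 at alpha = 0.05.


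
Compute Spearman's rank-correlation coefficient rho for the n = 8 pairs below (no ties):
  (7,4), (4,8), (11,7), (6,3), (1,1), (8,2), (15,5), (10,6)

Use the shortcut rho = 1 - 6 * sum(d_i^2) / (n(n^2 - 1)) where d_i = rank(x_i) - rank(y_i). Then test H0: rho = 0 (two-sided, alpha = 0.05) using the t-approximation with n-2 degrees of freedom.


Step 1: Rank x and y separately (midranks; no ties here).
rank(x): 7->4, 4->2, 11->7, 6->3, 1->1, 8->5, 15->8, 10->6
rank(y): 4->4, 8->8, 7->7, 3->3, 1->1, 2->2, 5->5, 6->6
Step 2: d_i = R_x(i) - R_y(i); compute d_i^2.
  (4-4)^2=0, (2-8)^2=36, (7-7)^2=0, (3-3)^2=0, (1-1)^2=0, (5-2)^2=9, (8-5)^2=9, (6-6)^2=0
sum(d^2) = 54.
Step 3: rho = 1 - 6*54 / (8*(8^2 - 1)) = 1 - 324/504 = 0.357143.
Step 4: Under H0, t = rho * sqrt((n-2)/(1-rho^2)) = 0.9366 ~ t(6).
Step 5: Two-sided p-value from the t-distribution with 6 df = 0.385121.
Step 6: alpha = 0.05. fail to reject H0.

rho = 0.3571, p = 0.385121, fail to reject H0 at alpha = 0.05.


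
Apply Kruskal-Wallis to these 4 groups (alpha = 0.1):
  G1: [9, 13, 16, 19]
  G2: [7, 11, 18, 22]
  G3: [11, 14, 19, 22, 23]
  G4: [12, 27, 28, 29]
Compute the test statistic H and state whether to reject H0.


Step 1: Combine all N = 17 observations and assign midranks.
sorted (value, group, rank): (7,G2,1), (9,G1,2), (11,G2,3.5), (11,G3,3.5), (12,G4,5), (13,G1,6), (14,G3,7), (16,G1,8), (18,G2,9), (19,G1,10.5), (19,G3,10.5), (22,G2,12.5), (22,G3,12.5), (23,G3,14), (27,G4,15), (28,G4,16), (29,G4,17)
Step 2: Sum ranks within each group.
R_1 = 26.5 (n_1 = 4)
R_2 = 26 (n_2 = 4)
R_3 = 47.5 (n_3 = 5)
R_4 = 53 (n_4 = 4)
Step 3: H = 12/(N(N+1)) * sum(R_i^2/n_i) - 3(N+1)
     = 12/(17*18) * (26.5^2/4 + 26^2/4 + 47.5^2/5 + 53^2/4) - 3*18
     = 0.039216 * 1498.06 - 54
     = 4.747549.
Step 4: Ties present; correction factor C = 1 - 18/(17^3 - 17) = 0.996324. Corrected H = 4.747549 / 0.996324 = 4.765068.
Step 5: Under H0, H ~ chi^2(3); p-value = 0.189831.
Step 6: alpha = 0.1. fail to reject H0.

H = 4.7651, df = 3, p = 0.189831, fail to reject H0.


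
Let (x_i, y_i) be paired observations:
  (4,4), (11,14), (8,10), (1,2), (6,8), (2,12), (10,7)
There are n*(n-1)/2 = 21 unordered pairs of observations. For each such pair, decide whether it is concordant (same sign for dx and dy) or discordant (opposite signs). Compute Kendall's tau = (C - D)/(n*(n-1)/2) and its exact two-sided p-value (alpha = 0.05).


Step 1: Enumerate the 21 unordered pairs (i,j) with i<j and classify each by sign(x_j-x_i) * sign(y_j-y_i).
  (1,2):dx=+7,dy=+10->C; (1,3):dx=+4,dy=+6->C; (1,4):dx=-3,dy=-2->C; (1,5):dx=+2,dy=+4->C
  (1,6):dx=-2,dy=+8->D; (1,7):dx=+6,dy=+3->C; (2,3):dx=-3,dy=-4->C; (2,4):dx=-10,dy=-12->C
  (2,5):dx=-5,dy=-6->C; (2,6):dx=-9,dy=-2->C; (2,7):dx=-1,dy=-7->C; (3,4):dx=-7,dy=-8->C
  (3,5):dx=-2,dy=-2->C; (3,6):dx=-6,dy=+2->D; (3,7):dx=+2,dy=-3->D; (4,5):dx=+5,dy=+6->C
  (4,6):dx=+1,dy=+10->C; (4,7):dx=+9,dy=+5->C; (5,6):dx=-4,dy=+4->D; (5,7):dx=+4,dy=-1->D
  (6,7):dx=+8,dy=-5->D
Step 2: C = 15, D = 6, total pairs = 21.
Step 3: tau = (C - D)/(n(n-1)/2) = (15 - 6)/21 = 0.428571.
Step 4: Exact two-sided p-value (enumerate n! = 5040 permutations of y under H0): p = 0.238889.
Step 5: alpha = 0.05. fail to reject H0.

tau_b = 0.4286 (C=15, D=6), p = 0.238889, fail to reject H0.


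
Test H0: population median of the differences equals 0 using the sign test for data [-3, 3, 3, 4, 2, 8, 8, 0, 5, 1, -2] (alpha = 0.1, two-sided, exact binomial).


Step 1: Discard zero differences. Original n = 11; n_eff = number of nonzero differences = 10.
Nonzero differences (with sign): -3, +3, +3, +4, +2, +8, +8, +5, +1, -2
Step 2: Count signs: positive = 8, negative = 2.
Step 3: Under H0: P(positive) = 0.5, so the number of positives S ~ Bin(10, 0.5).
Step 4: Two-sided exact p-value = sum of Bin(10,0.5) probabilities at or below the observed probability = 0.109375.
Step 5: alpha = 0.1. fail to reject H0.

n_eff = 10, pos = 8, neg = 2, p = 0.109375, fail to reject H0.


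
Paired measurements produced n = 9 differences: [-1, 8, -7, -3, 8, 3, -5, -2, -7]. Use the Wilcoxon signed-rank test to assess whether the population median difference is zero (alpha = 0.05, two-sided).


Step 1: Drop any zero differences (none here) and take |d_i|.
|d| = [1, 8, 7, 3, 8, 3, 5, 2, 7]
Step 2: Midrank |d_i| (ties get averaged ranks).
ranks: |1|->1, |8|->8.5, |7|->6.5, |3|->3.5, |8|->8.5, |3|->3.5, |5|->5, |2|->2, |7|->6.5
Step 3: Attach original signs; sum ranks with positive sign and with negative sign.
W+ = 8.5 + 8.5 + 3.5 = 20.5
W- = 1 + 6.5 + 3.5 + 5 + 2 + 6.5 = 24.5
(Check: W+ + W- = 45 should equal n(n+1)/2 = 45.)
Step 4: Test statistic W = min(W+, W-) = 20.5.
Step 5: Ties in |d|, so use the tie-corrected normal approximation.
        E[W] = n(n+1)/4 = 9*10/4 = 22.5.
        Tie groups: |d|=3 (t=2), |d|=7 (t=2), |d|=8 (t=2); sum(t^3 - t) = 18.
        Var[W] = n(n+1)(2n+1)/24 - sum(t^3-t)/48 = 1710/24 - 18/48 = 70.875.
        z = (W - E[W]) / sqrt(Var[W]) = (20.5 - 22.5) / 8.4187 = -0.2376.
        Two-sided p = 2*Phi(z) = 0.812218.
Step 6: alpha = 0.05. fail to reject H0.

W+ = 20.5, W- = 24.5, W = min = 20.5, p = 0.812218, fail to reject H0.


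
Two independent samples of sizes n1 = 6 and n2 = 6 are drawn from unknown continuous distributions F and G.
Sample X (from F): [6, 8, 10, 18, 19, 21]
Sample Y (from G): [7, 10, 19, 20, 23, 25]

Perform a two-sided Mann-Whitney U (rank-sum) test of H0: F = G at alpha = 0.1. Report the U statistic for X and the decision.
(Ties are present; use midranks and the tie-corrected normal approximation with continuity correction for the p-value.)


Step 1: Combine and sort all 12 observations; assign midranks.
sorted (value, group): (6,X), (7,Y), (8,X), (10,X), (10,Y), (18,X), (19,X), (19,Y), (20,Y), (21,X), (23,Y), (25,Y)
ranks: 6->1, 7->2, 8->3, 10->4.5, 10->4.5, 18->6, 19->7.5, 19->7.5, 20->9, 21->10, 23->11, 25->12
Step 2: Rank sum for X: R1 = 1 + 3 + 4.5 + 6 + 7.5 + 10 = 32.
Step 3: U_X = R1 - n1(n1+1)/2 = 32 - 6*7/2 = 32 - 21 = 11.
       U_Y = n1*n2 - U_X = 36 - 11 = 25.
Step 4: Ties are present, so use the tie-corrected normal approximation (with continuity correction) for the p-value.
Step 5: p-value = 0.296258; compare to alpha = 0.1. fail to reject H0.

U_X = 11, p = 0.296258, fail to reject H0 at alpha = 0.1.


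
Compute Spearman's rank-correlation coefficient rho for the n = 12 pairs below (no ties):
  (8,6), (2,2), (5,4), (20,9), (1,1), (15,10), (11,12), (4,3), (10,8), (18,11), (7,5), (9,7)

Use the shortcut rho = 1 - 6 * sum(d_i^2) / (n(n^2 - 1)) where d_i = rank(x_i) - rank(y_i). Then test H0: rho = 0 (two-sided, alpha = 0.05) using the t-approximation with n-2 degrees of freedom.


Step 1: Rank x and y separately (midranks; no ties here).
rank(x): 8->6, 2->2, 5->4, 20->12, 1->1, 15->10, 11->9, 4->3, 10->8, 18->11, 7->5, 9->7
rank(y): 6->6, 2->2, 4->4, 9->9, 1->1, 10->10, 12->12, 3->3, 8->8, 11->11, 5->5, 7->7
Step 2: d_i = R_x(i) - R_y(i); compute d_i^2.
  (6-6)^2=0, (2-2)^2=0, (4-4)^2=0, (12-9)^2=9, (1-1)^2=0, (10-10)^2=0, (9-12)^2=9, (3-3)^2=0, (8-8)^2=0, (11-11)^2=0, (5-5)^2=0, (7-7)^2=0
sum(d^2) = 18.
Step 3: rho = 1 - 6*18 / (12*(12^2 - 1)) = 1 - 108/1716 = 0.937063.
Step 4: Under H0, t = rho * sqrt((n-2)/(1-rho^2)) = 8.4868 ~ t(10).
Step 5: Two-sided p-value from the t-distribution with 10 df = 0.000007.
Step 6: alpha = 0.05. reject H0.

rho = 0.9371, p = 0.000007, reject H0 at alpha = 0.05.


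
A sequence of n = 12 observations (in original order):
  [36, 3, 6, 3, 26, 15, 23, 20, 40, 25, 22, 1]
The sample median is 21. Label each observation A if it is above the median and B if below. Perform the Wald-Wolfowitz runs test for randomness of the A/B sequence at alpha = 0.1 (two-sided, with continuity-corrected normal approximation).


Step 1: Compute median = 21; label A = above, B = below.
Labels in order: ABBBABABAAAB  (n_A = 6, n_B = 6)
Step 2: Count runs R = 8.
Step 3: Under H0 (random ordering), E[R] = 2*n_A*n_B/(n_A+n_B) + 1 = 2*6*6/12 + 1 = 7.0000.
        Var[R] = 2*n_A*n_B*(2*n_A*n_B - n_A - n_B) / ((n_A+n_B)^2 * (n_A+n_B-1)) = 4320/1584 = 2.7273.
        SD[R] = 1.6514.
Step 4: Continuity-corrected z = (R - 0.5 - E[R]) / SD[R] = (8 - 0.5 - 7.0000) / 1.6514 = 0.3028.
Step 5: Two-sided p-value via normal approximation = 2*(1 - Phi(|z|)) = 0.762069.
Step 6: alpha = 0.1. fail to reject H0.

R = 8, z = 0.3028, p = 0.762069, fail to reject H0.


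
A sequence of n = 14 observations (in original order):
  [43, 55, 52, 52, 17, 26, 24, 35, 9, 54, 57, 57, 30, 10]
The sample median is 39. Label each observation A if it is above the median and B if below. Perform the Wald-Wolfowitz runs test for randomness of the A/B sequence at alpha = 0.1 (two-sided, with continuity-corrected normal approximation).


Step 1: Compute median = 39; label A = above, B = below.
Labels in order: AAAABBBBBAAABB  (n_A = 7, n_B = 7)
Step 2: Count runs R = 4.
Step 3: Under H0 (random ordering), E[R] = 2*n_A*n_B/(n_A+n_B) + 1 = 2*7*7/14 + 1 = 8.0000.
        Var[R] = 2*n_A*n_B*(2*n_A*n_B - n_A - n_B) / ((n_A+n_B)^2 * (n_A+n_B-1)) = 8232/2548 = 3.2308.
        SD[R] = 1.7974.
Step 4: Continuity-corrected z = (R + 0.5 - E[R]) / SD[R] = (4 + 0.5 - 8.0000) / 1.7974 = -1.9472.
Step 5: Two-sided p-value via normal approximation = 2*(1 - Phi(|z|)) = 0.051508.
Step 6: alpha = 0.1. reject H0.

R = 4, z = -1.9472, p = 0.051508, reject H0.


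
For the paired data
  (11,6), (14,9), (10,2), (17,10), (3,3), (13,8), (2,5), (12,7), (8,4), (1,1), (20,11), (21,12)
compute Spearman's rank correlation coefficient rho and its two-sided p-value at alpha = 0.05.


Step 1: Rank x and y separately (midranks; no ties here).
rank(x): 11->6, 14->9, 10->5, 17->10, 3->3, 13->8, 2->2, 12->7, 8->4, 1->1, 20->11, 21->12
rank(y): 6->6, 9->9, 2->2, 10->10, 3->3, 8->8, 5->5, 7->7, 4->4, 1->1, 11->11, 12->12
Step 2: d_i = R_x(i) - R_y(i); compute d_i^2.
  (6-6)^2=0, (9-9)^2=0, (5-2)^2=9, (10-10)^2=0, (3-3)^2=0, (8-8)^2=0, (2-5)^2=9, (7-7)^2=0, (4-4)^2=0, (1-1)^2=0, (11-11)^2=0, (12-12)^2=0
sum(d^2) = 18.
Step 3: rho = 1 - 6*18 / (12*(12^2 - 1)) = 1 - 108/1716 = 0.937063.
Step 4: Under H0, t = rho * sqrt((n-2)/(1-rho^2)) = 8.4868 ~ t(10).
Step 5: Two-sided p-value from the t-distribution with 10 df = 0.000007.
Step 6: alpha = 0.05. reject H0.

rho = 0.9371, p = 0.000007, reject H0 at alpha = 0.05.


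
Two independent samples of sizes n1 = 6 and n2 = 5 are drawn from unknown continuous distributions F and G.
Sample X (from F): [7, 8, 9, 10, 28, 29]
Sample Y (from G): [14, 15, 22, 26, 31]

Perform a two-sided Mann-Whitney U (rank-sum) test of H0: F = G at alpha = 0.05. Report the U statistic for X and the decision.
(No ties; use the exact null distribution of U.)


Step 1: Combine and sort all 11 observations; assign midranks.
sorted (value, group): (7,X), (8,X), (9,X), (10,X), (14,Y), (15,Y), (22,Y), (26,Y), (28,X), (29,X), (31,Y)
ranks: 7->1, 8->2, 9->3, 10->4, 14->5, 15->6, 22->7, 26->8, 28->9, 29->10, 31->11
Step 2: Rank sum for X: R1 = 1 + 2 + 3 + 4 + 9 + 10 = 29.
Step 3: U_X = R1 - n1(n1+1)/2 = 29 - 6*7/2 = 29 - 21 = 8.
       U_Y = n1*n2 - U_X = 30 - 8 = 22.
Step 4: No ties, so the exact null distribution of U (based on enumerating the C(11,6) = 462 equally likely rank assignments) gives the two-sided p-value.
Step 5: p-value = 0.246753; compare to alpha = 0.05. fail to reject H0.

U_X = 8, p = 0.246753, fail to reject H0 at alpha = 0.05.


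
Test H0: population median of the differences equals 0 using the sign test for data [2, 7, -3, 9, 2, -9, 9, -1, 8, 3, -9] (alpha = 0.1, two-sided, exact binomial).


Step 1: Discard zero differences. Original n = 11; n_eff = number of nonzero differences = 11.
Nonzero differences (with sign): +2, +7, -3, +9, +2, -9, +9, -1, +8, +3, -9
Step 2: Count signs: positive = 7, negative = 4.
Step 3: Under H0: P(positive) = 0.5, so the number of positives S ~ Bin(11, 0.5).
Step 4: Two-sided exact p-value = sum of Bin(11,0.5) probabilities at or below the observed probability = 0.548828.
Step 5: alpha = 0.1. fail to reject H0.

n_eff = 11, pos = 7, neg = 4, p = 0.548828, fail to reject H0.


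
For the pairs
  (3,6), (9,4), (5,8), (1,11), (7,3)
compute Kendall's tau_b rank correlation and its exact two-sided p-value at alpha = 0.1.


Step 1: Enumerate the 10 unordered pairs (i,j) with i<j and classify each by sign(x_j-x_i) * sign(y_j-y_i).
  (1,2):dx=+6,dy=-2->D; (1,3):dx=+2,dy=+2->C; (1,4):dx=-2,dy=+5->D; (1,5):dx=+4,dy=-3->D
  (2,3):dx=-4,dy=+4->D; (2,4):dx=-8,dy=+7->D; (2,5):dx=-2,dy=-1->C; (3,4):dx=-4,dy=+3->D
  (3,5):dx=+2,dy=-5->D; (4,5):dx=+6,dy=-8->D
Step 2: C = 2, D = 8, total pairs = 10.
Step 3: tau = (C - D)/(n(n-1)/2) = (2 - 8)/10 = -0.600000.
Step 4: Exact two-sided p-value (enumerate n! = 120 permutations of y under H0): p = 0.233333.
Step 5: alpha = 0.1. fail to reject H0.

tau_b = -0.6000 (C=2, D=8), p = 0.233333, fail to reject H0.


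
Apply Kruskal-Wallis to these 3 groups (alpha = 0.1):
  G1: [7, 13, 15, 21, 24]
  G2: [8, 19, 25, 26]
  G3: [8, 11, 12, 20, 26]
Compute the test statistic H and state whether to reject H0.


Step 1: Combine all N = 14 observations and assign midranks.
sorted (value, group, rank): (7,G1,1), (8,G2,2.5), (8,G3,2.5), (11,G3,4), (12,G3,5), (13,G1,6), (15,G1,7), (19,G2,8), (20,G3,9), (21,G1,10), (24,G1,11), (25,G2,12), (26,G2,13.5), (26,G3,13.5)
Step 2: Sum ranks within each group.
R_1 = 35 (n_1 = 5)
R_2 = 36 (n_2 = 4)
R_3 = 34 (n_3 = 5)
Step 3: H = 12/(N(N+1)) * sum(R_i^2/n_i) - 3(N+1)
     = 12/(14*15) * (35^2/5 + 36^2/4 + 34^2/5) - 3*15
     = 0.057143 * 800.2 - 45
     = 0.725714.
Step 4: Ties present; correction factor C = 1 - 12/(14^3 - 14) = 0.995604. Corrected H = 0.725714 / 0.995604 = 0.728918.
Step 5: Under H0, H ~ chi^2(2); p-value = 0.694572.
Step 6: alpha = 0.1. fail to reject H0.

H = 0.7289, df = 2, p = 0.694572, fail to reject H0.


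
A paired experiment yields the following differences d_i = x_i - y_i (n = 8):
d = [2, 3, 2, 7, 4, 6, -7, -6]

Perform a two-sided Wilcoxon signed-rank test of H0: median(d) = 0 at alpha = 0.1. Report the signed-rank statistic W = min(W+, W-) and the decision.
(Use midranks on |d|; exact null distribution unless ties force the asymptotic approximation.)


Step 1: Drop any zero differences (none here) and take |d_i|.
|d| = [2, 3, 2, 7, 4, 6, 7, 6]
Step 2: Midrank |d_i| (ties get averaged ranks).
ranks: |2|->1.5, |3|->3, |2|->1.5, |7|->7.5, |4|->4, |6|->5.5, |7|->7.5, |6|->5.5
Step 3: Attach original signs; sum ranks with positive sign and with negative sign.
W+ = 1.5 + 3 + 1.5 + 7.5 + 4 + 5.5 = 23
W- = 7.5 + 5.5 = 13
(Check: W+ + W- = 36 should equal n(n+1)/2 = 36.)
Step 4: Test statistic W = min(W+, W-) = 13.
Step 5: Ties in |d|, so use the tie-corrected normal approximation.
        E[W] = n(n+1)/4 = 8*9/4 = 18.
        Tie groups: |d|=2 (t=2), |d|=6 (t=2), |d|=7 (t=2); sum(t^3 - t) = 18.
        Var[W] = n(n+1)(2n+1)/24 - sum(t^3-t)/48 = 1224/24 - 18/48 = 50.625.
        z = (W - E[W]) / sqrt(Var[W]) = (13 - 18) / 7.1151 = -0.7027.
        Two-sided p = 2*Phi(z) = 0.482225.
Step 6: alpha = 0.1. fail to reject H0.

W+ = 23, W- = 13, W = min = 13, p = 0.482225, fail to reject H0.


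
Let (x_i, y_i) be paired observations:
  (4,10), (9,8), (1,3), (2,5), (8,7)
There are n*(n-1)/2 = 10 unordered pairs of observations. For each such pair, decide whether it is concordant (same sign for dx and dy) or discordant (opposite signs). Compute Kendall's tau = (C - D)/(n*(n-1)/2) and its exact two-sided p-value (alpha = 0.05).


Step 1: Enumerate the 10 unordered pairs (i,j) with i<j and classify each by sign(x_j-x_i) * sign(y_j-y_i).
  (1,2):dx=+5,dy=-2->D; (1,3):dx=-3,dy=-7->C; (1,4):dx=-2,dy=-5->C; (1,5):dx=+4,dy=-3->D
  (2,3):dx=-8,dy=-5->C; (2,4):dx=-7,dy=-3->C; (2,5):dx=-1,dy=-1->C; (3,4):dx=+1,dy=+2->C
  (3,5):dx=+7,dy=+4->C; (4,5):dx=+6,dy=+2->C
Step 2: C = 8, D = 2, total pairs = 10.
Step 3: tau = (C - D)/(n(n-1)/2) = (8 - 2)/10 = 0.600000.
Step 4: Exact two-sided p-value (enumerate n! = 120 permutations of y under H0): p = 0.233333.
Step 5: alpha = 0.05. fail to reject H0.

tau_b = 0.6000 (C=8, D=2), p = 0.233333, fail to reject H0.


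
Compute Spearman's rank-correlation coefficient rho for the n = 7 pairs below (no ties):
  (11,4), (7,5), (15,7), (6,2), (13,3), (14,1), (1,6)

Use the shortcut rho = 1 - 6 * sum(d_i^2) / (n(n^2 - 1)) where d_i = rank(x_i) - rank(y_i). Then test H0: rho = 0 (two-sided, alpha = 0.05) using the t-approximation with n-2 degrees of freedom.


Step 1: Rank x and y separately (midranks; no ties here).
rank(x): 11->4, 7->3, 15->7, 6->2, 13->5, 14->6, 1->1
rank(y): 4->4, 5->5, 7->7, 2->2, 3->3, 1->1, 6->6
Step 2: d_i = R_x(i) - R_y(i); compute d_i^2.
  (4-4)^2=0, (3-5)^2=4, (7-7)^2=0, (2-2)^2=0, (5-3)^2=4, (6-1)^2=25, (1-6)^2=25
sum(d^2) = 58.
Step 3: rho = 1 - 6*58 / (7*(7^2 - 1)) = 1 - 348/336 = -0.035714.
Step 4: Under H0, t = rho * sqrt((n-2)/(1-rho^2)) = -0.0799 ~ t(5).
Step 5: Two-sided p-value from the t-distribution with 5 df = 0.939408.
Step 6: alpha = 0.05. fail to reject H0.

rho = -0.0357, p = 0.939408, fail to reject H0 at alpha = 0.05.


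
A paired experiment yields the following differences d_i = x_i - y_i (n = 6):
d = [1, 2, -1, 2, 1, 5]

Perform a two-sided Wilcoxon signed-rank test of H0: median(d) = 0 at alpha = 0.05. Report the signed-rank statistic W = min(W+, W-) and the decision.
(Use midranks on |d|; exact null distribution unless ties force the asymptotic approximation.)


Step 1: Drop any zero differences (none here) and take |d_i|.
|d| = [1, 2, 1, 2, 1, 5]
Step 2: Midrank |d_i| (ties get averaged ranks).
ranks: |1|->2, |2|->4.5, |1|->2, |2|->4.5, |1|->2, |5|->6
Step 3: Attach original signs; sum ranks with positive sign and with negative sign.
W+ = 2 + 4.5 + 4.5 + 2 + 6 = 19
W- = 2 = 2
(Check: W+ + W- = 21 should equal n(n+1)/2 = 21.)
Step 4: Test statistic W = min(W+, W-) = 2.
Step 5: Ties in |d|, so use the tie-corrected normal approximation.
        E[W] = n(n+1)/4 = 6*7/4 = 10.5.
        Tie groups: |d|=1 (t=3), |d|=2 (t=2); sum(t^3 - t) = 30.
        Var[W] = n(n+1)(2n+1)/24 - sum(t^3-t)/48 = 546/24 - 30/48 = 22.125.
        z = (W - E[W]) / sqrt(Var[W]) = (2 - 10.5) / 4.7037 = -1.8071.
        Two-sided p = 2*Phi(z) = 0.070750.
Step 6: alpha = 0.05. fail to reject H0.

W+ = 19, W- = 2, W = min = 2, p = 0.070750, fail to reject H0.


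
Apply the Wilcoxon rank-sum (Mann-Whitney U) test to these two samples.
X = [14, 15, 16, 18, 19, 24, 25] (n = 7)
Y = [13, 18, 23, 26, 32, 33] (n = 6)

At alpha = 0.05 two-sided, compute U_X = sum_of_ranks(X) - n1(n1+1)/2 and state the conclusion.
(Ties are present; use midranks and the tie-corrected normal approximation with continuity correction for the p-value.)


Step 1: Combine and sort all 13 observations; assign midranks.
sorted (value, group): (13,Y), (14,X), (15,X), (16,X), (18,X), (18,Y), (19,X), (23,Y), (24,X), (25,X), (26,Y), (32,Y), (33,Y)
ranks: 13->1, 14->2, 15->3, 16->4, 18->5.5, 18->5.5, 19->7, 23->8, 24->9, 25->10, 26->11, 32->12, 33->13
Step 2: Rank sum for X: R1 = 2 + 3 + 4 + 5.5 + 7 + 9 + 10 = 40.5.
Step 3: U_X = R1 - n1(n1+1)/2 = 40.5 - 7*8/2 = 40.5 - 28 = 12.5.
       U_Y = n1*n2 - U_X = 42 - 12.5 = 29.5.
Step 4: Ties are present, so use the tie-corrected normal approximation (with continuity correction) for the p-value.
Step 5: p-value = 0.252445; compare to alpha = 0.05. fail to reject H0.

U_X = 12.5, p = 0.252445, fail to reject H0 at alpha = 0.05.


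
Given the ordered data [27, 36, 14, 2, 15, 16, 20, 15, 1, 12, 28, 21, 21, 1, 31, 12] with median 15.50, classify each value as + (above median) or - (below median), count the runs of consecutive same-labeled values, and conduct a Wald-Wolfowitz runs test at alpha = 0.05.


Step 1: Compute median = 15.50; label A = above, B = below.
Labels in order: AABBBAABBBAAABAB  (n_A = 8, n_B = 8)
Step 2: Count runs R = 8.
Step 3: Under H0 (random ordering), E[R] = 2*n_A*n_B/(n_A+n_B) + 1 = 2*8*8/16 + 1 = 9.0000.
        Var[R] = 2*n_A*n_B*(2*n_A*n_B - n_A - n_B) / ((n_A+n_B)^2 * (n_A+n_B-1)) = 14336/3840 = 3.7333.
        SD[R] = 1.9322.
Step 4: Continuity-corrected z = (R + 0.5 - E[R]) / SD[R] = (8 + 0.5 - 9.0000) / 1.9322 = -0.2588.
Step 5: Two-sided p-value via normal approximation = 2*(1 - Phi(|z|)) = 0.795809.
Step 6: alpha = 0.05. fail to reject H0.

R = 8, z = -0.2588, p = 0.795809, fail to reject H0.


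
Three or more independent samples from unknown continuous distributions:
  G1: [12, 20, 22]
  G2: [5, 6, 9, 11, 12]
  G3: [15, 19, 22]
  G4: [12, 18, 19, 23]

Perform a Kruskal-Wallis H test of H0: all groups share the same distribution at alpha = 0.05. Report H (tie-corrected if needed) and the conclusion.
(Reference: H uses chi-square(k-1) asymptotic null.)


Step 1: Combine all N = 15 observations and assign midranks.
sorted (value, group, rank): (5,G2,1), (6,G2,2), (9,G2,3), (11,G2,4), (12,G1,6), (12,G2,6), (12,G4,6), (15,G3,8), (18,G4,9), (19,G3,10.5), (19,G4,10.5), (20,G1,12), (22,G1,13.5), (22,G3,13.5), (23,G4,15)
Step 2: Sum ranks within each group.
R_1 = 31.5 (n_1 = 3)
R_2 = 16 (n_2 = 5)
R_3 = 32 (n_3 = 3)
R_4 = 40.5 (n_4 = 4)
Step 3: H = 12/(N(N+1)) * sum(R_i^2/n_i) - 3(N+1)
     = 12/(15*16) * (31.5^2/3 + 16^2/5 + 32^2/3 + 40.5^2/4) - 3*16
     = 0.050000 * 1133.35 - 48
     = 8.667292.
Step 4: Ties present; correction factor C = 1 - 36/(15^3 - 15) = 0.989286. Corrected H = 8.667292 / 0.989286 = 8.761161.
Step 5: Under H0, H ~ chi^2(3); p-value = 0.032641.
Step 6: alpha = 0.05. reject H0.

H = 8.7612, df = 3, p = 0.032641, reject H0.


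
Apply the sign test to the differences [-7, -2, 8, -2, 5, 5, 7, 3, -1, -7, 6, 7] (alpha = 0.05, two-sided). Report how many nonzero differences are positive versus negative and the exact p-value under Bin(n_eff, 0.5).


Step 1: Discard zero differences. Original n = 12; n_eff = number of nonzero differences = 12.
Nonzero differences (with sign): -7, -2, +8, -2, +5, +5, +7, +3, -1, -7, +6, +7
Step 2: Count signs: positive = 7, negative = 5.
Step 3: Under H0: P(positive) = 0.5, so the number of positives S ~ Bin(12, 0.5).
Step 4: Two-sided exact p-value = sum of Bin(12,0.5) probabilities at or below the observed probability = 0.774414.
Step 5: alpha = 0.05. fail to reject H0.

n_eff = 12, pos = 7, neg = 5, p = 0.774414, fail to reject H0.


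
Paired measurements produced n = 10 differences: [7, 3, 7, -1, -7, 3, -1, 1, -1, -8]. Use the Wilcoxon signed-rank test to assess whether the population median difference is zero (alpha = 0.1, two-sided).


Step 1: Drop any zero differences (none here) and take |d_i|.
|d| = [7, 3, 7, 1, 7, 3, 1, 1, 1, 8]
Step 2: Midrank |d_i| (ties get averaged ranks).
ranks: |7|->8, |3|->5.5, |7|->8, |1|->2.5, |7|->8, |3|->5.5, |1|->2.5, |1|->2.5, |1|->2.5, |8|->10
Step 3: Attach original signs; sum ranks with positive sign and with negative sign.
W+ = 8 + 5.5 + 8 + 5.5 + 2.5 = 29.5
W- = 2.5 + 8 + 2.5 + 2.5 + 10 = 25.5
(Check: W+ + W- = 55 should equal n(n+1)/2 = 55.)
Step 4: Test statistic W = min(W+, W-) = 25.5.
Step 5: Ties in |d|, so use the tie-corrected normal approximation.
        E[W] = n(n+1)/4 = 10*11/4 = 27.5.
        Tie groups: |d|=1 (t=4), |d|=3 (t=2), |d|=7 (t=3); sum(t^3 - t) = 90.
        Var[W] = n(n+1)(2n+1)/24 - sum(t^3-t)/48 = 2310/24 - 90/48 = 94.375.
        z = (W - E[W]) / sqrt(Var[W]) = (25.5 - 27.5) / 9.7147 = -0.2059.
        Two-sided p = 2*Phi(z) = 0.836889.
Step 6: alpha = 0.1. fail to reject H0.

W+ = 29.5, W- = 25.5, W = min = 25.5, p = 0.836889, fail to reject H0.


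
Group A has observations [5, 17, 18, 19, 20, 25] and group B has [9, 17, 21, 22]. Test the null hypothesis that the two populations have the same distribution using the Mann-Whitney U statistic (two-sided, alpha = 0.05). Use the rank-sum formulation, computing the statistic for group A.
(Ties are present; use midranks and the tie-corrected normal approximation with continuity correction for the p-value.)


Step 1: Combine and sort all 10 observations; assign midranks.
sorted (value, group): (5,X), (9,Y), (17,X), (17,Y), (18,X), (19,X), (20,X), (21,Y), (22,Y), (25,X)
ranks: 5->1, 9->2, 17->3.5, 17->3.5, 18->5, 19->6, 20->7, 21->8, 22->9, 25->10
Step 2: Rank sum for X: R1 = 1 + 3.5 + 5 + 6 + 7 + 10 = 32.5.
Step 3: U_X = R1 - n1(n1+1)/2 = 32.5 - 6*7/2 = 32.5 - 21 = 11.5.
       U_Y = n1*n2 - U_X = 24 - 11.5 = 12.5.
Step 4: Ties are present, so use the tie-corrected normal approximation (with continuity correction) for the p-value.
Step 5: p-value = 1.000000; compare to alpha = 0.05. fail to reject H0.

U_X = 11.5, p = 1.000000, fail to reject H0 at alpha = 0.05.


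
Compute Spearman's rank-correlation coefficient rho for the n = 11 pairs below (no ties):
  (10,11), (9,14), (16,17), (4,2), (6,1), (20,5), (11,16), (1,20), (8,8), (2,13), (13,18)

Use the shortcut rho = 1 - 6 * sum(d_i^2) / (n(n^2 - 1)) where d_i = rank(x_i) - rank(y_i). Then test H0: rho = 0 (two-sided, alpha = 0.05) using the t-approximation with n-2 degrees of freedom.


Step 1: Rank x and y separately (midranks; no ties here).
rank(x): 10->7, 9->6, 16->10, 4->3, 6->4, 20->11, 11->8, 1->1, 8->5, 2->2, 13->9
rank(y): 11->5, 14->7, 17->9, 2->2, 1->1, 5->3, 16->8, 20->11, 8->4, 13->6, 18->10
Step 2: d_i = R_x(i) - R_y(i); compute d_i^2.
  (7-5)^2=4, (6-7)^2=1, (10-9)^2=1, (3-2)^2=1, (4-1)^2=9, (11-3)^2=64, (8-8)^2=0, (1-11)^2=100, (5-4)^2=1, (2-6)^2=16, (9-10)^2=1
sum(d^2) = 198.
Step 3: rho = 1 - 6*198 / (11*(11^2 - 1)) = 1 - 1188/1320 = 0.100000.
Step 4: Under H0, t = rho * sqrt((n-2)/(1-rho^2)) = 0.3015 ~ t(9).
Step 5: Two-sided p-value from the t-distribution with 9 df = 0.769875.
Step 6: alpha = 0.05. fail to reject H0.

rho = 0.1000, p = 0.769875, fail to reject H0 at alpha = 0.05.


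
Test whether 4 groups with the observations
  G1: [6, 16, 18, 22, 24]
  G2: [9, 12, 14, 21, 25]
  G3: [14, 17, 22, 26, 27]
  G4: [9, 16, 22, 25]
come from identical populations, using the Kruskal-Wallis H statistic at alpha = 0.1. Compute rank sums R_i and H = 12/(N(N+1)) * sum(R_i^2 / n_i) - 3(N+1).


Step 1: Combine all N = 19 observations and assign midranks.
sorted (value, group, rank): (6,G1,1), (9,G2,2.5), (9,G4,2.5), (12,G2,4), (14,G2,5.5), (14,G3,5.5), (16,G1,7.5), (16,G4,7.5), (17,G3,9), (18,G1,10), (21,G2,11), (22,G1,13), (22,G3,13), (22,G4,13), (24,G1,15), (25,G2,16.5), (25,G4,16.5), (26,G3,18), (27,G3,19)
Step 2: Sum ranks within each group.
R_1 = 46.5 (n_1 = 5)
R_2 = 39.5 (n_2 = 5)
R_3 = 64.5 (n_3 = 5)
R_4 = 39.5 (n_4 = 4)
Step 3: H = 12/(N(N+1)) * sum(R_i^2/n_i) - 3(N+1)
     = 12/(19*20) * (46.5^2/5 + 39.5^2/5 + 64.5^2/5 + 39.5^2/4) - 3*20
     = 0.031579 * 1966.61 - 60
     = 2.103553.
Step 4: Ties present; correction factor C = 1 - 48/(19^3 - 19) = 0.992982. Corrected H = 2.103553 / 0.992982 = 2.118419.
Step 5: Under H0, H ~ chi^2(3); p-value = 0.548196.
Step 6: alpha = 0.1. fail to reject H0.

H = 2.1184, df = 3, p = 0.548196, fail to reject H0.


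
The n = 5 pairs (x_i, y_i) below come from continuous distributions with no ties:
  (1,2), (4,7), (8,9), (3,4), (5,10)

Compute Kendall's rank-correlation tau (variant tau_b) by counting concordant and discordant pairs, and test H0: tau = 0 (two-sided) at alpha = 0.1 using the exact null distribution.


Step 1: Enumerate the 10 unordered pairs (i,j) with i<j and classify each by sign(x_j-x_i) * sign(y_j-y_i).
  (1,2):dx=+3,dy=+5->C; (1,3):dx=+7,dy=+7->C; (1,4):dx=+2,dy=+2->C; (1,5):dx=+4,dy=+8->C
  (2,3):dx=+4,dy=+2->C; (2,4):dx=-1,dy=-3->C; (2,5):dx=+1,dy=+3->C; (3,4):dx=-5,dy=-5->C
  (3,5):dx=-3,dy=+1->D; (4,5):dx=+2,dy=+6->C
Step 2: C = 9, D = 1, total pairs = 10.
Step 3: tau = (C - D)/(n(n-1)/2) = (9 - 1)/10 = 0.800000.
Step 4: Exact two-sided p-value (enumerate n! = 120 permutations of y under H0): p = 0.083333.
Step 5: alpha = 0.1. reject H0.

tau_b = 0.8000 (C=9, D=1), p = 0.083333, reject H0.


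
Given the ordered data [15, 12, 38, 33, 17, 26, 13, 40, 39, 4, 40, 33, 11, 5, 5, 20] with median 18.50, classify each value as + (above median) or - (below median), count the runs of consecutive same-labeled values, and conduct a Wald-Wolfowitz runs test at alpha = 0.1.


Step 1: Compute median = 18.50; label A = above, B = below.
Labels in order: BBAABABAABAABBBA  (n_A = 8, n_B = 8)
Step 2: Count runs R = 10.
Step 3: Under H0 (random ordering), E[R] = 2*n_A*n_B/(n_A+n_B) + 1 = 2*8*8/16 + 1 = 9.0000.
        Var[R] = 2*n_A*n_B*(2*n_A*n_B - n_A - n_B) / ((n_A+n_B)^2 * (n_A+n_B-1)) = 14336/3840 = 3.7333.
        SD[R] = 1.9322.
Step 4: Continuity-corrected z = (R - 0.5 - E[R]) / SD[R] = (10 - 0.5 - 9.0000) / 1.9322 = 0.2588.
Step 5: Two-sided p-value via normal approximation = 2*(1 - Phi(|z|)) = 0.795809.
Step 6: alpha = 0.1. fail to reject H0.

R = 10, z = 0.2588, p = 0.795809, fail to reject H0.


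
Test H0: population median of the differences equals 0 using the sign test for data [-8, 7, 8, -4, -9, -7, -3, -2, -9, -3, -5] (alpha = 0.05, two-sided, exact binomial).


Step 1: Discard zero differences. Original n = 11; n_eff = number of nonzero differences = 11.
Nonzero differences (with sign): -8, +7, +8, -4, -9, -7, -3, -2, -9, -3, -5
Step 2: Count signs: positive = 2, negative = 9.
Step 3: Under H0: P(positive) = 0.5, so the number of positives S ~ Bin(11, 0.5).
Step 4: Two-sided exact p-value = sum of Bin(11,0.5) probabilities at or below the observed probability = 0.065430.
Step 5: alpha = 0.05. fail to reject H0.

n_eff = 11, pos = 2, neg = 9, p = 0.065430, fail to reject H0.


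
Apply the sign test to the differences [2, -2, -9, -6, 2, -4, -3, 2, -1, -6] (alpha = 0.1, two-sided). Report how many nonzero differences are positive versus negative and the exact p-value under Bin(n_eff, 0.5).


Step 1: Discard zero differences. Original n = 10; n_eff = number of nonzero differences = 10.
Nonzero differences (with sign): +2, -2, -9, -6, +2, -4, -3, +2, -1, -6
Step 2: Count signs: positive = 3, negative = 7.
Step 3: Under H0: P(positive) = 0.5, so the number of positives S ~ Bin(10, 0.5).
Step 4: Two-sided exact p-value = sum of Bin(10,0.5) probabilities at or below the observed probability = 0.343750.
Step 5: alpha = 0.1. fail to reject H0.

n_eff = 10, pos = 3, neg = 7, p = 0.343750, fail to reject H0.


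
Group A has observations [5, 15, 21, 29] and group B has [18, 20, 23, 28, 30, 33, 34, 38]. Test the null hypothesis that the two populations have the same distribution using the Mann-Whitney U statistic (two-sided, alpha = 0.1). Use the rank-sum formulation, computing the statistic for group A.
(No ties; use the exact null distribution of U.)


Step 1: Combine and sort all 12 observations; assign midranks.
sorted (value, group): (5,X), (15,X), (18,Y), (20,Y), (21,X), (23,Y), (28,Y), (29,X), (30,Y), (33,Y), (34,Y), (38,Y)
ranks: 5->1, 15->2, 18->3, 20->4, 21->5, 23->6, 28->7, 29->8, 30->9, 33->10, 34->11, 38->12
Step 2: Rank sum for X: R1 = 1 + 2 + 5 + 8 = 16.
Step 3: U_X = R1 - n1(n1+1)/2 = 16 - 4*5/2 = 16 - 10 = 6.
       U_Y = n1*n2 - U_X = 32 - 6 = 26.
Step 4: No ties, so the exact null distribution of U (based on enumerating the C(12,4) = 495 equally likely rank assignments) gives the two-sided p-value.
Step 5: p-value = 0.109091; compare to alpha = 0.1. fail to reject H0.

U_X = 6, p = 0.109091, fail to reject H0 at alpha = 0.1.
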